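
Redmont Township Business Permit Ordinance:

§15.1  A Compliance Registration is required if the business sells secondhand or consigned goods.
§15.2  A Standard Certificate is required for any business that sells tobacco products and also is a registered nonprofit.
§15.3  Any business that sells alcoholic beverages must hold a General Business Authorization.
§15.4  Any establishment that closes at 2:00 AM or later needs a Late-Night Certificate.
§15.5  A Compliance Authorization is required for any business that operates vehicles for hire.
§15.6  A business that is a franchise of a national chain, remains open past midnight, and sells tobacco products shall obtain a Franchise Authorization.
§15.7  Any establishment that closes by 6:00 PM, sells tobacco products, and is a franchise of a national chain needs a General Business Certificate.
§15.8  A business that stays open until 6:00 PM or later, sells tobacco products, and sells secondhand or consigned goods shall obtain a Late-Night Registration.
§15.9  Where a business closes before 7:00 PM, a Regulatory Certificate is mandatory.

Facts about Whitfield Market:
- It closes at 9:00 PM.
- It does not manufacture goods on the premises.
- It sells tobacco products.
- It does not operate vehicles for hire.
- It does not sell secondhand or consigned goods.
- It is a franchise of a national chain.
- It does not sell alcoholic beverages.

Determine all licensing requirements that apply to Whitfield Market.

§15.1 does not sell secondhand or consigned goods → Compliance Registration not required.
§15.2 sells tobacco products; is a franchise of a national chain (not: is a registered nonprofit) → Standard Certificate not required.
§15.3 does not sell alcoholic beverages → General Business Authorization not required.
§15.4 closes 9:00 PM, at/before 2:00 AM → Late-Night Certificate not required.
§15.5 does not operate vehicles for hire → Compliance Authorization not required.
§15.6 is a franchise of a national chain; closes 9:00 PM, at/before midnight; sells tobacco products → Franchise Authorization not required.
§15.7 closes 9:00 PM, after 6:00 PM; sells tobacco products; is a franchise of a national chain → General Business Certificate not required.
§15.8 closes 9:00 PM, after 6:00 PM; sells tobacco products; does not sell secondhand or consigned goods → Late-Night Registration not required.
§15.9 closes 9:00 PM, after 7:00 PM → Regulatory Certificate not required.

None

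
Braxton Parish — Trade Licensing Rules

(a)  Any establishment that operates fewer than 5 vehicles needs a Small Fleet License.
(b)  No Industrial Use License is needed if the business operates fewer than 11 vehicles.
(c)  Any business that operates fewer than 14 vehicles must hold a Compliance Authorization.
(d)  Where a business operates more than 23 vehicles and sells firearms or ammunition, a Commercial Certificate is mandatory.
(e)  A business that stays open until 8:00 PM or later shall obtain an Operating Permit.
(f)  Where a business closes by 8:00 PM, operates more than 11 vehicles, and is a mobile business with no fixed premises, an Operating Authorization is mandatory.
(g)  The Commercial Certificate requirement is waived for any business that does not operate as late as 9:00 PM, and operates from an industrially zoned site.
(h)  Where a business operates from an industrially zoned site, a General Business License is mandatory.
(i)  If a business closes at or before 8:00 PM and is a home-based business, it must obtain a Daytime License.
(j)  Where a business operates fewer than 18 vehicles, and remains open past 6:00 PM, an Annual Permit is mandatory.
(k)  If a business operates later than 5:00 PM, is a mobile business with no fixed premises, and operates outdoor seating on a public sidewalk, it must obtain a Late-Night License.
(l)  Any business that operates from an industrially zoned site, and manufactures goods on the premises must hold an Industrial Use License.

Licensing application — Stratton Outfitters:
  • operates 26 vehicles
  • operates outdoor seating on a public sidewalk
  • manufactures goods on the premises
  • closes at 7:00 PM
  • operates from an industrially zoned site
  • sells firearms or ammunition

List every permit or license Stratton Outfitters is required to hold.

(a) vehicles 26 ≥ 5 → Small Fleet License not required.
(b) vehicles 26 ≥ 11 → Industrial Use License exemption does not apply.
(c) vehicles 26 ≥ 14 → Compliance Authorization not required.
(d) vehicles 26 > 23; sells firearms or ammunition → Commercial Certificate required.
(e) closes 7:00 PM, at/before 8:00 PM → Operating Permit not required.
(f) closes 7:00 PM, at/before 8:00 PM; vehicles 26 > 11; operates from an industrially zoned site (not: is a mobile business with no fixed premises) → Operating Authorization not required.
(g) closes 7:00 PM, at/before 9:00 PM; operates from an industrially zoned site → exempt from Commercial Certificate.
(h) operates from an industrially zoned site → General Business License required.
(i) closes 7:00 PM, at/before 8:00 PM; operates from an industrially zoned site (not: is a home-based business) → Daytime License not required.
(j) vehicles 26 ≥ 18; closes 7:00 PM, after 6:00 PM → Annual Permit not required.
(k) closes 7:00 PM, after 5:00 PM; operates from an industrially zoned site (not: is a mobile business with no fixed premises); operates outdoor seating on a public sidewalk → Late-Night License not required.
(l) operates from an industrially zoned site; manufactures goods on the premises → Industrial Use License required.

General Business License, Industrial Use License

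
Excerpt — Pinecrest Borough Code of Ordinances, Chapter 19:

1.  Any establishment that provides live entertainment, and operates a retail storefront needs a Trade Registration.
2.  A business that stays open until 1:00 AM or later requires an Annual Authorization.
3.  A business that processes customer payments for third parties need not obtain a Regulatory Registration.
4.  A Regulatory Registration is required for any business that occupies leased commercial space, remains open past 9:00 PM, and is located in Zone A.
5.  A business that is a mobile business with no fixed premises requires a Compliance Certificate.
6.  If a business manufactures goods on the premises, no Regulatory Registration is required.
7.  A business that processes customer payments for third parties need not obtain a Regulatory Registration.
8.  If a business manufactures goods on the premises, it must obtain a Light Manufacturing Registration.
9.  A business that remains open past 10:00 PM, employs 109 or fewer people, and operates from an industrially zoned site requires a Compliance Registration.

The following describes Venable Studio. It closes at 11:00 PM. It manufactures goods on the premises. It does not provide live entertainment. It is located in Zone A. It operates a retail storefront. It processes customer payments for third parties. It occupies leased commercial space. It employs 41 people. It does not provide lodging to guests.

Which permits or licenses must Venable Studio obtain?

Light Manufacturing Registration

1. does not provide live entertainment; operates a retail storefront → Trade Registration not required.
2. closes 11:00 PM, at/before 1:00 AM → Annual Authorization not required.
3. processes customer payments for third parties → exempt from Regulatory Registration.
4. occupies leased commercial space; closes 11:00 PM, after 9:00 PM; is located in Zone A → Regulatory Registration required.
5. occupies leased commercial space (not: is a mobile business with no fixed premises) → Compliance Certificate not required.
6. manufactures goods on the premises → exempt from Regulatory Registration.
7. processes customer payments for third parties → exempt from Regulatory Registration.
8. manufactures goods on the premises → Light Manufacturing Registration required.
9. closes 11:00 PM, after 10:00 PM; employees 41 ≤ 109; occupies leased commercial space (not: operates from an industrially zoned site) → Compliance Registration not required.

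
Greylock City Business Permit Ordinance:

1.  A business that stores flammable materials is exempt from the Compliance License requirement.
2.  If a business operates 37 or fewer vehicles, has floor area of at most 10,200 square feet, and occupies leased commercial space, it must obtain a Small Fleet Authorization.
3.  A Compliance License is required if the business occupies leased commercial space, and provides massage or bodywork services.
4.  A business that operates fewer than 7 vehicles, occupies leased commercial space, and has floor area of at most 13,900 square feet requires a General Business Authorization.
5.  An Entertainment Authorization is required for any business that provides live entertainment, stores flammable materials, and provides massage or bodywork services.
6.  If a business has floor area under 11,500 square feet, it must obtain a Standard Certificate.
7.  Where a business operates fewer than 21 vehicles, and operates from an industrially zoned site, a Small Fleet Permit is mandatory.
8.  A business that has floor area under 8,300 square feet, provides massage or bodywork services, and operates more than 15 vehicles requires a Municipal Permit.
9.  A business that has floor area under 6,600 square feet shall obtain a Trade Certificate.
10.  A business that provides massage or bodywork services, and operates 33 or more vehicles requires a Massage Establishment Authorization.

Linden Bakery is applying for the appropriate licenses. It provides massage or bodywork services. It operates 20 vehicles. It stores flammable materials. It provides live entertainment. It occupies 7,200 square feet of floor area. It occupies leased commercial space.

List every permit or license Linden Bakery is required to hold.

1. stores flammable materials → exempt from Compliance License.
2. vehicles 20 ≤ 37; floor area 7,200 square feet ≤ 10,200 square feet; occupies leased commercial space → Small Fleet Authorization required.
3. occupies leased commercial space; provides massage or bodywork services → Compliance License required.
4. vehicles 20 ≥ 7; occupies leased commercial space; floor area 7,200 square feet ≤ 13,900 square feet → General Business Authorization not required.
5. provides live entertainment; stores flammable materials; provides massage or bodywork services → Entertainment Authorization required.
6. floor area 7,200 square feet < 11,500 square feet → Standard Certificate required.
7. vehicles 20 < 21; occupies leased commercial space (not: operates from an industrially zoned site) → Small Fleet Permit not required.
8. floor area 7,200 square feet < 8,300 square feet; provides massage or bodywork services; vehicles 20 > 15 → Municipal Permit required.
9. floor area 7,200 square feet ≥ 6,600 square feet → Trade Certificate not required.
10. provides massage or bodywork services; vehicles 20 < 33 → Massage Establishment Authorization not required.

Entertainment Authorization, Municipal Permit, Small Fleet Authorization, Standard Certificate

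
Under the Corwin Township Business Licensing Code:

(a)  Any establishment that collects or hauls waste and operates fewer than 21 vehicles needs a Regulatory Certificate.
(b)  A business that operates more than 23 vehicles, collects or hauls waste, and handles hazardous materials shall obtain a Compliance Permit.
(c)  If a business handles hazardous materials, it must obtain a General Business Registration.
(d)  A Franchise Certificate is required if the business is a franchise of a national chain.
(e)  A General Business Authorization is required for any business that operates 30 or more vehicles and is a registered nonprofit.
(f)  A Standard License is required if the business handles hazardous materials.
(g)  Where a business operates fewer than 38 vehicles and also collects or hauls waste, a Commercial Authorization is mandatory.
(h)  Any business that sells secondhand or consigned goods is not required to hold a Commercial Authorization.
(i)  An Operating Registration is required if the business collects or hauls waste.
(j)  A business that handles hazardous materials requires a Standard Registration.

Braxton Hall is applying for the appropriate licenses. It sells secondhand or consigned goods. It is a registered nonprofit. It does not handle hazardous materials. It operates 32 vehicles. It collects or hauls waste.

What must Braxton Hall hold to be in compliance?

(a) collects or hauls waste; vehicles 32 ≥ 21 → Regulatory Certificate not required.
(b) vehicles 32 > 23; collects or hauls waste; does not handle hazardous materials → Compliance Permit not required.
(c) does not handle hazardous materials → General Business Registration not required.
(d) is a registered nonprofit (not: is a franchise of a national chain) → Franchise Certificate not required.
(e) vehicles 32 ≥ 30; is a registered nonprofit → General Business Authorization required.
(f) does not handle hazardous materials → Standard License not required.
(g) vehicles 32 < 38; collects or hauls waste → Commercial Authorization required.
(h) sells secondhand or consigned goods → exempt from Commercial Authorization.
(i) collects or hauls waste → Operating Registration required.
(j) does not handle hazardous materials → Standard Registration not required.

General Business Authorization, Operating Registration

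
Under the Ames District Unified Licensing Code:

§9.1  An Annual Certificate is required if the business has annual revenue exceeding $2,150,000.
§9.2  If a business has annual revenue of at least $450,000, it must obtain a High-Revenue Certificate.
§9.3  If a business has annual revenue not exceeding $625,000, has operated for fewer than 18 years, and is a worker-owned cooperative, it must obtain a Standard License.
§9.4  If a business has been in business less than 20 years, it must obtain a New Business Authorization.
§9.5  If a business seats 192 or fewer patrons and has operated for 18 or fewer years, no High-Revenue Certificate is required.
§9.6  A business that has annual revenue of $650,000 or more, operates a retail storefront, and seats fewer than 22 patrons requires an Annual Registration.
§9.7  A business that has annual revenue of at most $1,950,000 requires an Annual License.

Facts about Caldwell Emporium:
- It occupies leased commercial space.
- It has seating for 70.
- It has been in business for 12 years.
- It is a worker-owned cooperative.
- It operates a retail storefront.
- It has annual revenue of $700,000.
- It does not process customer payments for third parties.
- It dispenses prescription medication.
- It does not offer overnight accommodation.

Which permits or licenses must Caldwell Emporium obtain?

Annual License, New Business Authorization

§9.1 revenue $700,000 ≤ $2,150,000 → Annual Certificate not required.
§9.2 revenue $700,000 ≥ $450,000 → High-Revenue Certificate required.
§9.3 revenue $700,000 > $625,000; years in business 12 < 18; is a worker-owned cooperative → Standard License not required.
§9.4 years in business 12 < 20 → New Business Authorization required.
§9.5 seating 70 ≤ 192; years in business 12 ≤ 18 → exempt from High-Revenue Certificate.
§9.6 revenue $700,000 ≥ $650,000; operates a retail storefront; seating 70 ≥ 22 → Annual Registration not required.
§9.7 revenue $700,000 ≤ $1,950,000 → Annual License required.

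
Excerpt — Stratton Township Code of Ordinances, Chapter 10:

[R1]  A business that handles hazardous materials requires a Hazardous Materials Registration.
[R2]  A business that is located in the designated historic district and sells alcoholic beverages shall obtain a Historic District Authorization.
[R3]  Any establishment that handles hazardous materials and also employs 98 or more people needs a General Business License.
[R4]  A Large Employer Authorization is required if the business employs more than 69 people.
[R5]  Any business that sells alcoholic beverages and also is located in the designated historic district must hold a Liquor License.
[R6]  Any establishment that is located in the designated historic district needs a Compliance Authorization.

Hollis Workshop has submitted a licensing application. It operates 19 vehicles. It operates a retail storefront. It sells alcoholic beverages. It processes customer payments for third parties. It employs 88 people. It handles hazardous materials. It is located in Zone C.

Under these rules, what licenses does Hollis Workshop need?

Hazardous Materials Registration, Large Employer Authorization

[R1] handles hazardous materials → Hazardous Materials Registration required.
[R2] is located in Zone C (not: is located in the designated historic district); sells alcoholic beverages → Historic District Authorization not required.
[R3] handles hazardous materials; employees 88 < 98 → General Business License not required.
[R4] employees 88 > 69 → Large Employer Authorization required.
[R5] sells alcoholic beverages; is located in Zone C (not: is located in the designated historic district) → Liquor License not required.
[R6] is located in Zone C (not: is located in the designated historic district) → Compliance Authorization not required.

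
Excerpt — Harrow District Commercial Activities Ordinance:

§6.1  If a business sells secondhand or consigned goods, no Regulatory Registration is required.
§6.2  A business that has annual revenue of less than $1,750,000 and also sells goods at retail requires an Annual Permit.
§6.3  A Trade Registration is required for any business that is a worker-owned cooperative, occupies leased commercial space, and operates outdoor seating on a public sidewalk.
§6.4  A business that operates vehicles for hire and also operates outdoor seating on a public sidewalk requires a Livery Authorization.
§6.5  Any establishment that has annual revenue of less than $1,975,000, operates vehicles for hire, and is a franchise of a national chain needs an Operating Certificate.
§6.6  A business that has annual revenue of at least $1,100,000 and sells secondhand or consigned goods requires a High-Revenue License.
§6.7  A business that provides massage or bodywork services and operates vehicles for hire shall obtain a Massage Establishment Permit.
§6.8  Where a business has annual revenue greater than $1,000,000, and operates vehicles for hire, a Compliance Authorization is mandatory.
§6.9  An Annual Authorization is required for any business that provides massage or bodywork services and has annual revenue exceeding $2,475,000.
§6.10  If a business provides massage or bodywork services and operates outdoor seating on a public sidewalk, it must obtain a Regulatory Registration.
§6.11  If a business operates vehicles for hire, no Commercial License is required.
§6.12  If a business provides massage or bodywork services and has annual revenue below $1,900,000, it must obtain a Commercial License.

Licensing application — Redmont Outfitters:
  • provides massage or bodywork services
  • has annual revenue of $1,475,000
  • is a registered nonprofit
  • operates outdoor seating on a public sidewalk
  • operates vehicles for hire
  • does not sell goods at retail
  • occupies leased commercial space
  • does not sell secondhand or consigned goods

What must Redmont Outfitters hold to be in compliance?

§6.1 does not sell secondhand or consigned goods → Regulatory Registration exemption does not apply.
§6.2 revenue $1,475,000 < $1,750,000; does not sell goods at retail → Annual Permit not required.
§6.3 is a registered nonprofit (not: is a worker-owned cooperative); occupies leased commercial space; operates outdoor seating on a public sidewalk → Trade Registration not required.
§6.4 operates vehicles for hire; operates outdoor seating on a public sidewalk → Livery Authorization required.
§6.5 revenue $1,475,000 < $1,975,000; operates vehicles for hire; is a registered nonprofit (not: is a franchise of a national chain) → Operating Certificate not required.
§6.6 revenue $1,475,000 ≥ $1,100,000; does not sell secondhand or consigned goods → High-Revenue License not required.
§6.7 provides massage or bodywork services; operates vehicles for hire → Massage Establishment Permit required.
§6.8 revenue $1,475,000 > $1,000,000; operates vehicles for hire → Compliance Authorization required.
§6.9 provides massage or bodywork services; revenue $1,475,000 ≤ $2,475,000 → Annual Authorization not required.
§6.10 provides massage or bodywork services; operates outdoor seating on a public sidewalk → Regulatory Registration required.
§6.11 operates vehicles for hire → exempt from Commercial License.
§6.12 provides massage or bodywork services; revenue $1,475,000 < $1,900,000 → Commercial License required.

Compliance Authorization, Livery Authorization, Massage Establishment Permit, Regulatory Registration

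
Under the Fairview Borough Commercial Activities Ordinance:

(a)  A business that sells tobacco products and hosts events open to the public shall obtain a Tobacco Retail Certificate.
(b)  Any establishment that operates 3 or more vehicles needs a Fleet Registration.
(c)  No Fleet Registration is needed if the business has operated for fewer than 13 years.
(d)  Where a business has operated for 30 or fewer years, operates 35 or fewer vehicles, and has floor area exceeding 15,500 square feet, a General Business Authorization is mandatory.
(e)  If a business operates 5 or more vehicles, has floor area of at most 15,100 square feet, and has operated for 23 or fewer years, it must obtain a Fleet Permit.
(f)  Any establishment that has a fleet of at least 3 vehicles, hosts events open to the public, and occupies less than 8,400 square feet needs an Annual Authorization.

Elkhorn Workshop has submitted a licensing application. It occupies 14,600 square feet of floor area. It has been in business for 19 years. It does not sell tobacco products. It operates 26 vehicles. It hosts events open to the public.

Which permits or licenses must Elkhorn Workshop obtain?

(a) does not sell tobacco products; hosts events open to the public → Tobacco Retail Certificate not required.
(b) vehicles 26 ≥ 3 → Fleet Registration required.
(c) years in business 19 ≥ 13 → Fleet Registration exemption does not apply.
(d) years in business 19 ≤ 30; vehicles 26 ≤ 35; floor area 14,600 square feet ≤ 15,500 square feet → General Business Authorization not required.
(e) vehicles 26 ≥ 5; floor area 14,600 square feet ≤ 15,100 square feet; years in business 19 ≤ 23 → Fleet Permit required.
(f) vehicles 26 ≥ 3; hosts events open to the public; floor area 14,600 square feet ≥ 8,400 square feet → Annual Authorization not required.

Fleet Permit, Fleet Registration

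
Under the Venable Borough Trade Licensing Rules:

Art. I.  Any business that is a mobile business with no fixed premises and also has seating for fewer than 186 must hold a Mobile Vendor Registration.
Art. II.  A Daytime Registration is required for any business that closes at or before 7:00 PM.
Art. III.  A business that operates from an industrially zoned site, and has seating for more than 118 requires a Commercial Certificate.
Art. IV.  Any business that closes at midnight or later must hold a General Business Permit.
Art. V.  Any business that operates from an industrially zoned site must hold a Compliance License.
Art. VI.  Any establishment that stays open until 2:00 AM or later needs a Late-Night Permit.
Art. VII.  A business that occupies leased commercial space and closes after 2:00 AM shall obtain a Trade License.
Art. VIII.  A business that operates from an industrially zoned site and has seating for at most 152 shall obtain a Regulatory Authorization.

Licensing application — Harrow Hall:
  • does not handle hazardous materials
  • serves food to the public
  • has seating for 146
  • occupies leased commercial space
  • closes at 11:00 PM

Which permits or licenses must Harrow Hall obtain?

None

Art. I. occupies leased commercial space (not: is a mobile business with no fixed premises); seating 146 < 186 → Mobile Vendor Registration not required.
Art. II. closes 11:00 PM, after 7:00 PM → Daytime Registration not required.
Art. III. occupies leased commercial space (not: operates from an industrially zoned site); seating 146 > 118 → Commercial Certificate not required.
Art. IV. closes 11:00 PM, at/before midnight → General Business Permit not required.
Art. V. occupies leased commercial space (not: operates from an industrially zoned site) → Compliance License not required.
Art. VI. closes 11:00 PM, at/before 2:00 AM → Late-Night Permit not required.
Art. VII. occupies leased commercial space; closes 11:00 PM, at/before 2:00 AM → Trade License not required.
Art. VIII. occupies leased commercial space (not: operates from an industrially zoned site); seating 146 ≤ 152 → Regulatory Authorization not required.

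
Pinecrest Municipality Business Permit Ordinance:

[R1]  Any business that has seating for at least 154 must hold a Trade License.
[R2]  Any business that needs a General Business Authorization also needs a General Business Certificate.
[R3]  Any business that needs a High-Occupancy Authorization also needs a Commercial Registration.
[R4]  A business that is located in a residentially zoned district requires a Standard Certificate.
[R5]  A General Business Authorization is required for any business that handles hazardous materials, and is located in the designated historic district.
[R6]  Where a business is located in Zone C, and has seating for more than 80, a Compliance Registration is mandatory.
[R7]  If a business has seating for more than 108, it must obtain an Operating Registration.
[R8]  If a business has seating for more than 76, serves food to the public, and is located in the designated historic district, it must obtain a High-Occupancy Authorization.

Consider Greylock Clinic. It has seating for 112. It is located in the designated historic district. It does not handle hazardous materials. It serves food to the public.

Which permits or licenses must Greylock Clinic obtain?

Commercial Registration, High-Occupancy Authorization, Operating Registration

[R1] seating 112 < 154 → Trade License not required.
[R2] General Business Authorization is not required → no effect.
[R3] High-Occupancy Authorization is required → Commercial Registration also required.
[R4] is located in the designated historic district (not: is located in a residentially zoned district) → Standard Certificate not required.
[R5] does not handle hazardous materials; is located in the designated historic district → General Business Authorization not required.
[R6] is located in the designated historic district (not: is located in Zone C); seating 112 > 80 → Compliance Registration not required.
[R7] seating 112 > 108 → Operating Registration required.
[R8] seating 112 > 76; serves food to the public; is located in the designated historic district → High-Occupancy Authorization required.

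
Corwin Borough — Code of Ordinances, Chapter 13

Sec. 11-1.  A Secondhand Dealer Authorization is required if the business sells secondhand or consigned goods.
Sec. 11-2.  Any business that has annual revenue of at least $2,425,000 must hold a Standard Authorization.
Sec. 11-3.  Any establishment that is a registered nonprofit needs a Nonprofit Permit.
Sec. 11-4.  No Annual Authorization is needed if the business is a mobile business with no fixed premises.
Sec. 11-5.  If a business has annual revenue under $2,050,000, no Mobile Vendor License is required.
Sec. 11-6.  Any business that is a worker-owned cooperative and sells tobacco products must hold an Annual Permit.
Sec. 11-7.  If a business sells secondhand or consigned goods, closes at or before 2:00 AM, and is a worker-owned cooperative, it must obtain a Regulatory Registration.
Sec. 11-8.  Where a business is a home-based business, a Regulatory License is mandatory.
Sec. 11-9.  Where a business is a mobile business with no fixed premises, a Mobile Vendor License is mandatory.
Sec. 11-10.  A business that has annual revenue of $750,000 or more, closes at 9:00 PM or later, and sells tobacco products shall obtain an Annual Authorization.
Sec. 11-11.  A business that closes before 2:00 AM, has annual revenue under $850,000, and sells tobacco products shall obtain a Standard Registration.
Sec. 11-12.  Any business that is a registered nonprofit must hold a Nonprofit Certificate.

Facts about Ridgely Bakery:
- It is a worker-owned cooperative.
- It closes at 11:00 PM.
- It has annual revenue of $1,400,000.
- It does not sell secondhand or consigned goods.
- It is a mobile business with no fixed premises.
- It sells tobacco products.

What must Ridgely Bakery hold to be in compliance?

Annual Permit

Sec. 11-1. does not sell secondhand or consigned goods → Secondhand Dealer Authorization not required.
Sec. 11-2. revenue $1,400,000 < $2,425,000 → Standard Authorization not required.
Sec. 11-3. is a worker-owned cooperative (not: is a registered nonprofit) → Nonprofit Permit not required.
Sec. 11-4. is a mobile business with no fixed premises → exempt from Annual Authorization.
Sec. 11-5. revenue $1,400,000 < $2,050,000 → exempt from Mobile Vendor License.
Sec. 11-6. is a worker-owned cooperative; sells tobacco products → Annual Permit required.
Sec. 11-7. does not sell secondhand or consigned goods; closes 11:00 PM, at/before 2:00 AM; is a worker-owned cooperative → Regulatory Registration not required.
Sec. 11-8. is a mobile business with no fixed premises (not: is a home-based business) → Regulatory License not required.
Sec. 11-9. is a mobile business with no fixed premises → Mobile Vendor License required.
Sec. 11-10. revenue $1,400,000 ≥ $750,000; closes 11:00 PM, after 9:00 PM; sells tobacco products → Annual Authorization required.
Sec. 11-11. closes 11:00 PM, at/before 2:00 AM; revenue $1,400,000 ≥ $850,000; sells tobacco products → Standard Registration not required.
Sec. 11-12. is a worker-owned cooperative (not: is a registered nonprofit) → Nonprofit Certificate not required.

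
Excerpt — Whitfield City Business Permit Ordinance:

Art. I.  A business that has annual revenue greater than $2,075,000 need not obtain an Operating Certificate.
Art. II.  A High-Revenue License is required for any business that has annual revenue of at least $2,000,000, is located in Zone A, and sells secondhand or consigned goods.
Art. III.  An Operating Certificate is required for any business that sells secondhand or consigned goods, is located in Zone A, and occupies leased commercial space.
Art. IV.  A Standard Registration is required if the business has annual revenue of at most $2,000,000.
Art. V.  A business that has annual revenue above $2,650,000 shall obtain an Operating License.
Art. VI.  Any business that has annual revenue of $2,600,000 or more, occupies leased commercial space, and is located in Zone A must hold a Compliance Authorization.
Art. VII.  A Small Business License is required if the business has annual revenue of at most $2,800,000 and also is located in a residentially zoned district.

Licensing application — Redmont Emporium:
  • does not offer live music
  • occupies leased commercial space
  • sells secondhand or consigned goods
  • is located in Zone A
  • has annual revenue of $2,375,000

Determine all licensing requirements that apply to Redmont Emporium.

Art. I. revenue $2,375,000 > $2,075,000 → exempt from Operating Certificate.
Art. II. revenue $2,375,000 ≥ $2,000,000; is located in Zone A; sells secondhand or consigned goods → High-Revenue License required.
Art. III. sells secondhand or consigned goods; is located in Zone A; occupies leased commercial space → Operating Certificate required.
Art. IV. revenue $2,375,000 > $2,000,000 → Standard Registration not required.
Art. V. revenue $2,375,000 ≤ $2,650,000 → Operating License not required.
Art. VI. revenue $2,375,000 < $2,600,000; occupies leased commercial space; is located in Zone A → Compliance Authorization not required.
Art. VII. revenue $2,375,000 ≤ $2,800,000; is located in Zone A (not: is located in a residentially zoned district) → Small Business License not required.

High-Revenue License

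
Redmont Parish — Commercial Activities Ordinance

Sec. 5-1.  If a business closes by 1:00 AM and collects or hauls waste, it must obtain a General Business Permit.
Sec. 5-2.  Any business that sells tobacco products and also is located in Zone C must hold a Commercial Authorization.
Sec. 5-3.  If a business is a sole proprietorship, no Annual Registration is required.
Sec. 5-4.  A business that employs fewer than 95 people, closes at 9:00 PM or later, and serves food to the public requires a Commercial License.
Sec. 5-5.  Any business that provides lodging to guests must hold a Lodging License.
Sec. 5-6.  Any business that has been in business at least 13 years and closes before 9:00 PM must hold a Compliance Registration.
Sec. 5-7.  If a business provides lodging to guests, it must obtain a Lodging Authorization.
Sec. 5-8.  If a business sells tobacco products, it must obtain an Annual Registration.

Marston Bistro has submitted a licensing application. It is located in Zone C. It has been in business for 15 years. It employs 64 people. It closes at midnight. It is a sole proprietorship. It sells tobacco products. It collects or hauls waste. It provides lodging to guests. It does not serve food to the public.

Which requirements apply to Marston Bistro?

Sec. 5-1. closes midnight, at/before 1:00 AM; collects or hauls waste → General Business Permit required.
Sec. 5-2. sells tobacco products; is located in Zone C → Commercial Authorization required.
Sec. 5-3. is a sole proprietorship → exempt from Annual Registration.
Sec. 5-4. employees 64 < 95; closes midnight, after 9:00 PM; does not serve food to the public → Commercial License not required.
Sec. 5-5. provides lodging to guests → Lodging License required.
Sec. 5-6. years in business 15 ≥ 13; closes midnight, after 9:00 PM → Compliance Registration not required.
Sec. 5-7. provides lodging to guests → Lodging Authorization required.
Sec. 5-8. sells tobacco products → Annual Registration required.

Commercial Authorization, General Business Permit, Lodging Authorization, Lodging License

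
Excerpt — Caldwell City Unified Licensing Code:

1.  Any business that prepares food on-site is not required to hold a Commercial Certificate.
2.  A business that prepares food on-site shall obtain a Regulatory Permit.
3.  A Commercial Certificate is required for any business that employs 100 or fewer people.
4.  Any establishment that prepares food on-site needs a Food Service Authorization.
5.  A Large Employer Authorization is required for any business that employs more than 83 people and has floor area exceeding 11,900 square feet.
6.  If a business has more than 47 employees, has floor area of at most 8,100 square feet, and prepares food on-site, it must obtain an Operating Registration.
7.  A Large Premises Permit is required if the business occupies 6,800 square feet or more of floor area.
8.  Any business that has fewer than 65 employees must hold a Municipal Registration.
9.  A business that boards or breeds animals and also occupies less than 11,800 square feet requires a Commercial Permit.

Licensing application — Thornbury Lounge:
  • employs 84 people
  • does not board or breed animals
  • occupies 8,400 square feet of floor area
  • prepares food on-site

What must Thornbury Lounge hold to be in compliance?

Food Service Authorization, Large Premises Permit, Regulatory Permit

1. prepares food on-site → exempt from Commercial Certificate.
2. prepares food on-site → Regulatory Permit required.
3. employees 84 ≤ 100 → Commercial Certificate required.
4. prepares food on-site → Food Service Authorization required.
5. employees 84 > 83; floor area 8,400 square feet ≤ 11,900 square feet → Large Employer Authorization not required.
6. employees 84 > 47; floor area 8,400 square feet > 8,100 square feet; prepares food on-site → Operating Registration not required.
7. floor area 8,400 square feet ≥ 6,800 square feet → Large Premises Permit required.
8. employees 84 ≥ 65 → Municipal Registration not required.
9. does not board or breed animals; floor area 8,400 square feet < 11,800 square feet → Commercial Permit not required.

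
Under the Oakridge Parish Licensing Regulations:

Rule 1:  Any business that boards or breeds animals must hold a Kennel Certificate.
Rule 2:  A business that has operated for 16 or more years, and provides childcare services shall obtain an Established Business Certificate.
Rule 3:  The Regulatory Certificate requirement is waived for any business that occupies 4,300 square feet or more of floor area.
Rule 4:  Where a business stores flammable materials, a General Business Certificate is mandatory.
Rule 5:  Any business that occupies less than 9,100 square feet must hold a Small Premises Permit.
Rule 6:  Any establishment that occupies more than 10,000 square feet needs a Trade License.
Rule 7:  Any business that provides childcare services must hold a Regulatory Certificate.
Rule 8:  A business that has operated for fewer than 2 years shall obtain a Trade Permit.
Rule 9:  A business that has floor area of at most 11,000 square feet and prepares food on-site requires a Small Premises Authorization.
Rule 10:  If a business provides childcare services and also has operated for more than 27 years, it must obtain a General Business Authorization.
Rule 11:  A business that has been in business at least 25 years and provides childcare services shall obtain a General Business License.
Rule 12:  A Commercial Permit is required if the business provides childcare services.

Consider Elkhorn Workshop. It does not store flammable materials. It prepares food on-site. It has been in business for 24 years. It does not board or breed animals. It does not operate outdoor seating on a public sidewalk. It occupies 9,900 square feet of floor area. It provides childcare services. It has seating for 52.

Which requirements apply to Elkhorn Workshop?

Rule 1: does not board or breed animals → Kennel Certificate not required.
Rule 2: years in business 24 ≥ 16; provides childcare services → Established Business Certificate required.
Rule 3: floor area 9,900 square feet ≥ 4,300 square feet → exempt from Regulatory Certificate.
Rule 4: does not store flammable materials → General Business Certificate not required.
Rule 5: floor area 9,900 square feet ≥ 9,100 square feet → Small Premises Permit not required.
Rule 6: floor area 9,900 square feet ≤ 10,000 square feet → Trade License not required.
Rule 7: provides childcare services → Regulatory Certificate required.
Rule 8: years in business 24 ≥ 2 → Trade Permit not required.
Rule 9: floor area 9,900 square feet ≤ 11,000 square feet; prepares food on-site → Small Premises Authorization required.
Rule 10: provides childcare services; years in business 24 ≤ 27 → General Business Authorization not required.
Rule 11: years in business 24 < 25; provides childcare services → General Business License not required.
Rule 12: provides childcare services → Commercial Permit required.

Commercial Permit, Established Business Certificate, Small Premises Authorization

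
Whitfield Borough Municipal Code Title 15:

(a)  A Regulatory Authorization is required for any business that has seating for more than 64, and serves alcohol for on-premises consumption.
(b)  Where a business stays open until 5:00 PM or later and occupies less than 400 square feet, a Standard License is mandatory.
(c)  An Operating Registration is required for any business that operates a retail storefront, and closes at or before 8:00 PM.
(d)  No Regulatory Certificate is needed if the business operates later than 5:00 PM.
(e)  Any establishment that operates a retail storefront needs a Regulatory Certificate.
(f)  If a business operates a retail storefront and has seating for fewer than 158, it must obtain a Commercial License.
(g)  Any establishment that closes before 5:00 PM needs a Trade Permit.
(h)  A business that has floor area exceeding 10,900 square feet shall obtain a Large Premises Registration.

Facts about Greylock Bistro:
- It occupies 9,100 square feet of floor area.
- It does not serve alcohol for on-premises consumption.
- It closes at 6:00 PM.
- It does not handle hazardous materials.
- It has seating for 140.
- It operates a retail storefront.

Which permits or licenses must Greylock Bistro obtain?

Commercial License, Operating Registration

(a) seating 140 > 64; does not serve alcohol for on-premises consumption → Regulatory Authorization not required.
(b) closes 6:00 PM, after 5:00 PM; floor area 9,100 square feet ≥ 400 square feet → Standard License not required.
(c) operates a retail storefront; closes 6:00 PM, at/before 8:00 PM → Operating Registration required.
(d) closes 6:00 PM, after 5:00 PM → exempt from Regulatory Certificate.
(e) operates a retail storefront → Regulatory Certificate required.
(f) operates a retail storefront; seating 140 < 158 → Commercial License required.
(g) closes 6:00 PM, after 5:00 PM → Trade Permit not required.
(h) floor area 9,100 square feet ≤ 10,900 square feet → Large Premises Registration not required.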